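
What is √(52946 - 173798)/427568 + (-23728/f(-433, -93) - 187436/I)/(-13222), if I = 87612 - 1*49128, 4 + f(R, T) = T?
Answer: -223741765/12339259614 + 9*I*√373/213784 ≈ -0.018133 + 0.00081306*I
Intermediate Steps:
f(R, T) = -4 + T
I = 38484 (I = 87612 - 49128 = 38484)
√(52946 - 173798)/427568 + (-23728/f(-433, -93) - 187436/I)/(-13222) = √(52946 - 173798)/427568 + (-23728/(-4 - 93) - 187436/38484)/(-13222) = √(-120852)*(1/427568) + (-23728/(-97) - 187436*1/38484)*(-1/13222) = (18*I*√373)*(1/427568) + (-23728*(-1/97) - 46859/9621)*(-1/13222) = 9*I*√373/213784 + (23728/97 - 46859/9621)*(-1/13222) = 9*I*√373/213784 + (223741765/933237)*(-1/13222) = 9*I*√373/213784 - 223741765/12339259614 = -223741765/12339259614 + 9*I*√373/213784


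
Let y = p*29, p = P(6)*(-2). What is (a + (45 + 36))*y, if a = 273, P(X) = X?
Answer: -123192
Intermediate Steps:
p = -12 (p = 6*(-2) = -12)
y = -348 (y = -12*29 = -348)
(a + (45 + 36))*y = (273 + (45 + 36))*(-348) = (273 + 81)*(-348) = 354*(-348) = -123192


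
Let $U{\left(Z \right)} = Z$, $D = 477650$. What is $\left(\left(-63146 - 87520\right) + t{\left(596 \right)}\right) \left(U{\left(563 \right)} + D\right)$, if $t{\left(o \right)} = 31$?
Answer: $-72035615255$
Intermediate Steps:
$\left(\left(-63146 - 87520\right) + t{\left(596 \right)}\right) \left(U{\left(563 \right)} + D\right) = \left(\left(-63146 - 87520\right) + 31\right) \left(563 + 477650\right) = \left(\left(-63146 - 87520\right) + 31\right) 478213 = \left(-150666 + 31\right) 478213 = \left(-150635\right) 478213 = -72035615255$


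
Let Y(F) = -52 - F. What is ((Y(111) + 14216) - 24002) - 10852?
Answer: -20801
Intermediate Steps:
((Y(111) + 14216) - 24002) - 10852 = (((-52 - 1*111) + 14216) - 24002) - 10852 = (((-52 - 111) + 14216) - 24002) - 10852 = ((-163 + 14216) - 24002) - 10852 = (14053 - 24002) - 10852 = -9949 - 10852 = -20801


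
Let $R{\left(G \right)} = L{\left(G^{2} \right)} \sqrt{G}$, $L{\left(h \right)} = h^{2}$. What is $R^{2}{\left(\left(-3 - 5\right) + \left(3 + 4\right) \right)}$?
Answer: $-1$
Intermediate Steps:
$R{\left(G \right)} = G^{\frac{9}{2}}$ ($R{\left(G \right)} = \left(G^{2}\right)^{2} \sqrt{G} = G^{4} \sqrt{G} = G^{\frac{9}{2}}$)
$R^{2}{\left(\left(-3 - 5\right) + \left(3 + 4\right) \right)} = \left(\left(\left(-3 - 5\right) + \left(3 + 4\right)\right)^{\frac{9}{2}}\right)^{2} = \left(\left(-8 + 7\right)^{\frac{9}{2}}\right)^{2} = \left(\left(-1\right)^{\frac{9}{2}}\right)^{2} = i^{2} = -1$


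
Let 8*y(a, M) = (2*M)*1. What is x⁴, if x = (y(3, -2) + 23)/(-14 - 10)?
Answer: 50625/65536 ≈ 0.77248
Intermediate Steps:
y(a, M) = M/4 (y(a, M) = ((2*M)*1)/8 = (2*M)/8 = M/4)
x = -15/16 (x = ((¼)*(-2) + 23)/(-14 - 10) = (-½ + 23)/(-24) = (45/2)*(-1/24) = -15/16 ≈ -0.93750)
x⁴ = (-15/16)⁴ = 50625/65536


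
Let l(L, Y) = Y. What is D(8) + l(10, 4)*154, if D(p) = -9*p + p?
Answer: 552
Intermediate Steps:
D(p) = -8*p
D(8) + l(10, 4)*154 = -8*8 + 4*154 = -64 + 616 = 552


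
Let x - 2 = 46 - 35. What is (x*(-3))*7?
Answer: -273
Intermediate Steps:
x = 13 (x = 2 + (46 - 35) = 2 + 11 = 13)
(x*(-3))*7 = (13*(-3))*7 = -39*7 = -273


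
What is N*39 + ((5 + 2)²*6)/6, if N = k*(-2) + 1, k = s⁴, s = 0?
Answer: 88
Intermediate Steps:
k = 0 (k = 0⁴ = 0)
N = 1 (N = 0*(-2) + 1 = 0 + 1 = 1)
N*39 + ((5 + 2)²*6)/6 = 1*39 + ((5 + 2)²*6)/6 = 39 + (7²*6)*(⅙) = 39 + (49*6)*(⅙) = 39 + 294*(⅙) = 39 + 49 = 88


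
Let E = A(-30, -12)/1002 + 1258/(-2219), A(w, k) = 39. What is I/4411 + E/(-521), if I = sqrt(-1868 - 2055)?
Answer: 391325/386137066 + I*sqrt(3923)/4411 ≈ 0.0010134 + 0.014199*I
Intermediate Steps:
I = I*sqrt(3923) (I = sqrt(-3923) = I*sqrt(3923) ≈ 62.634*I)
E = -391325/741146 (E = 39/1002 + 1258/(-2219) = 39*(1/1002) + 1258*(-1/2219) = 13/334 - 1258/2219 = -391325/741146 ≈ -0.52800)
I/4411 + E/(-521) = (I*sqrt(3923))/4411 - 391325/741146/(-521) = (I*sqrt(3923))*(1/4411) - 391325/741146*(-1/521) = I*sqrt(3923)/4411 + 391325/386137066 = 391325/386137066 + I*sqrt(3923)/4411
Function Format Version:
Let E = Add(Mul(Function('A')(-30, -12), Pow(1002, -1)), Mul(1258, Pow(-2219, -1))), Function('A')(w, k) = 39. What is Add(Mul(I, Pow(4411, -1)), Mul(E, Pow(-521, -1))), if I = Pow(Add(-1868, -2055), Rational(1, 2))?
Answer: Add(Rational(391325, 386137066), Mul(Rational(1, 4411), I, Pow(3923, Rational(1, 2)))) ≈ Add(0.0010134, Mul(0.014199, I))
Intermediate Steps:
I = Mul(I, Pow(3923, Rational(1, 2))) (I = Pow(-3923, Rational(1, 2)) = Mul(I, Pow(3923, Rational(1, 2))) ≈ Mul(62.634, I))
E = Rational(-391325, 741146) (E = Add(Mul(39, Pow(1002, -1)), Mul(1258, Pow(-2219, -1))) = Add(Mul(39, Rational(1, 1002)), Mul(1258, Rational(-1, 2219))) = Add(Rational(13, 334), Rational(-1258, 2219)) = Rational(-391325, 741146) ≈ -0.52800)
Add(Mul(I, Pow(4411, -1)), Mul(E, Pow(-521, -1))) = Add(Mul(Mul(I, Pow(3923, Rational(1, 2))), Pow(4411, -1)), Mul(Rational(-391325, 741146), Pow(-521, -1))) = Add(Mul(Mul(I, Pow(3923, Rational(1, 2))), Rational(1, 4411)), Mul(Rational(-391325, 741146), Rational(-1, 521))) = Add(Mul(Rational(1, 4411), I, Pow(3923, Rational(1, 2))), Rational(391325, 386137066)) = Add(Rational(391325, 386137066), Mul(Rational(1, 4411), I, Pow(3923, Rational(1, 2))))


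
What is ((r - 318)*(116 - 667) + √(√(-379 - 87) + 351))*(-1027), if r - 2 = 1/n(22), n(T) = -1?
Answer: -179383009 - 1027*√(351 + I*√466) ≈ -1.794e+8 - 591.39*I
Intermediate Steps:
r = 1 (r = 2 + 1/(-1) = 2 - 1 = 1)
((r - 318)*(116 - 667) + √(√(-379 - 87) + 351))*(-1027) = ((1 - 318)*(116 - 667) + √(√(-379 - 87) + 351))*(-1027) = (-317*(-551) + √(√(-466) + 351))*(-1027) = (174667 + √(I*√466 + 351))*(-1027) = (174667 + √(351 + I*√466))*(-1027) = -179383009 - 1027*√(351 + I*√466)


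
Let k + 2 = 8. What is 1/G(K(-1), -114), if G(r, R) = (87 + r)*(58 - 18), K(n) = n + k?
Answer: 1/3680 ≈ 0.00027174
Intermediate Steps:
k = 6 (k = -2 + 8 = 6)
K(n) = 6 + n (K(n) = n + 6 = 6 + n)
G(r, R) = 3480 + 40*r (G(r, R) = (87 + r)*40 = 3480 + 40*r)
1/G(K(-1), -114) = 1/(3480 + 40*(6 - 1)) = 1/(3480 + 40*5) = 1/(3480 + 200) = 1/3680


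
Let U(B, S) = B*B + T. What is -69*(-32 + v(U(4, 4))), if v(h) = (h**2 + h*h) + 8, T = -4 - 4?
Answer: -7176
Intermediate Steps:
T = -8
U(B, S) = -8 + B**2 (U(B, S) = B*B - 8 = B**2 - 8 = -8 + B**2)
v(h) = 8 + 2*h**2 (v(h) = (h**2 + h**2) + 8 = 2*h**2 + 8 = 8 + 2*h**2)
-69*(-32 + v(U(4, 4))) = -69*(-32 + (8 + 2*(-8 + 4**2)**2)) = -69*(-32 + (8 + 2*(-8 + 16)**2)) = -69*(-32 + (8 + 2*8**2)) = -69*(-32 + (8 + 2*64)) = -69*(-32 + (8 + 128)) = -69*(-32 + 136) = -69*104 = -7176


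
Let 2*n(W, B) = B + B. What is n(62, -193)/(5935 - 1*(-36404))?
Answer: -193/42339 ≈ -0.0045584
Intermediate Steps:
n(W, B) = B (n(W, B) = (B + B)/2 = (2*B)/2 = B)
n(62, -193)/(5935 - 1*(-36404)) = -193/(5935 - 1*(-36404)) = -193/(5935 + 36404) = -193/42339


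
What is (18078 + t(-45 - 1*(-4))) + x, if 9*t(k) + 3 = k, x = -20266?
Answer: -19736/9 ≈ -2192.9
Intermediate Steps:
t(k) = -⅓ + k/9
(18078 + t(-45 - 1*(-4))) + x = (18078 + (-⅓ + (-45 - 1*(-4))/9)) - 20266 = (18078 + (-⅓ + (-45 + 4)/9)) - 20266 = (18078 + (-⅓ + (⅑)*(-41))) - 20266 = (18078 + (-⅓ - 41/9)) - 20266 = (18078 - 44/9) - 20266 = 162658/9 - 20266 = -19736/9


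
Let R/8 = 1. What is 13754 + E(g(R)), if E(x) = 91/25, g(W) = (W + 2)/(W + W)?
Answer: 343941/25 ≈ 13758.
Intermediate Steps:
R = 8 (R = 8*1 = 8)
g(W) = (2 + W)/(2*W) (g(W) = (2 + W)/((2*W)) = (2 + W)*(1/(2*W)) = (2 + W)/(2*W))
E(x) = 91/25 (E(x) = 91*(1/25) = 91/25)
13754 + E(g(R)) = 13754 + 91/25 = 343941/25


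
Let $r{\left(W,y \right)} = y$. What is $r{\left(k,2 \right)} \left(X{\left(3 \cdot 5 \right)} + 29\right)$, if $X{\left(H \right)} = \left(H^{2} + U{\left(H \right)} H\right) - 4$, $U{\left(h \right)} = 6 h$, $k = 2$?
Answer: $3200$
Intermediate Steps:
$X{\left(H \right)} = -4 + 7 H^{2}$ ($X{\left(H \right)} = \left(H^{2} + 6 H H\right) - 4 = \left(H^{2} + 6 H^{2}\right) - 4 = 7 H^{2} - 4 = -4 + 7 H^{2}$)
$r{\left(k,2 \right)} \left(X{\left(3 \cdot 5 \right)} + 29\right) = 2 \left(\left(-4 + 7 \left(3 \cdot 5\right)^{2}\right) + 29\right) = 2 \left(\left(-4 + 7 \cdot 15^{2}\right) + 29\right) = 2 \left(\left(-4 + 7 \cdot 225\right) + 29\right) = 2 \left(\left(-4 + 1575\right) + 29\right) = 2 \left(1571 + 29\right) = 2 \cdot 1600 = 3200$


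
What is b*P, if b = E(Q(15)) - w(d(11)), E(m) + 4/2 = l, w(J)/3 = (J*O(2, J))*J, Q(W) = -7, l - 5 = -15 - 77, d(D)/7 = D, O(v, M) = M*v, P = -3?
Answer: 8217861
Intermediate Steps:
d(D) = 7*D
l = -87 (l = 5 + (-15 - 77) = 5 - 92 = -87)
w(J) = 6*J³ (w(J) = 3*((J*(J*2))*J) = 3*((J*(2*J))*J) = 3*((2*J²)*J) = 3*(2*J³) = 6*J³)
E(m) = -89 (E(m) = -2 - 87 = -89)
b = -2739287 (b = -89 - 6*(7*11)³ = -89 - 6*77³ = -89 - 6*456533 = -89 - 1*2739198 = -89 - 2739198 = -2739287)
b*P = -2739287*(-3) = 8217861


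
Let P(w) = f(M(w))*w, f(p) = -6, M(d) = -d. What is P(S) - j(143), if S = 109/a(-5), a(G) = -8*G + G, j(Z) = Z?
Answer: -5659/35 ≈ -161.69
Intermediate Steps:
a(G) = -7*G
S = 109/35 (S = 109/((-7*(-5))) = 109/35 ≈ 3.1143)
P(w) = -6*w
P(S) - j(143) = -6*109/35 - 1*143 = -654/35 - 143 = -5659/35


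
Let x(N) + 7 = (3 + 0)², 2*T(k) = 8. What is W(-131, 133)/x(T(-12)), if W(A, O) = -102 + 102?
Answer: 0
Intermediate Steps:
T(k) = 4 (T(k) = (½)*8 = 4)
W(A, O) = 0
x(N) = 2 (x(N) = -7 + (3 + 0)² = -7 + 3² = -7 + 9 = 2)
W(-131, 133)/x(T(-12)) = 0/2 = 0*(½) = 0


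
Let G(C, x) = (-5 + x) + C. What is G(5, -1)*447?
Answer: -447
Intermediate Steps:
G(C, x) = -5 + C + x
G(5, -1)*447 = (-5 + 5 - 1)*447 = -1*447 = -447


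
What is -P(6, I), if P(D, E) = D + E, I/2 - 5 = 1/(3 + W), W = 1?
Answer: -33/2 ≈ -16.500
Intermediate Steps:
I = 21/2 (I = 10 + 2/(3 + 1) = 10 + 2/4 = 10 + 2*(¼) = 10 + ½ = 21/2 ≈ 10.500)
-P(6, I) = -(6 + 21/2) = -1*33/2 = -33/2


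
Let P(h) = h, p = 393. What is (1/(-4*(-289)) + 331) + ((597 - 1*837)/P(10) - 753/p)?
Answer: 46200827/151436 ≈ 305.08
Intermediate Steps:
(1/(-4*(-289)) + 331) + ((597 - 1*837)/P(10) - 753/p) = (1/(-4*(-289)) + 331) + ((597 - 1*837)/10 - 753/393) = (1/1156 + 331) + ((597 - 837)*(⅒) - 753*1/393) = (1/1156 + 331) + (-240*⅒ - 251/131) = 382637/1156 + (-24 - 251/131) = 382637/1156 - 3395/131 = 46200827/151436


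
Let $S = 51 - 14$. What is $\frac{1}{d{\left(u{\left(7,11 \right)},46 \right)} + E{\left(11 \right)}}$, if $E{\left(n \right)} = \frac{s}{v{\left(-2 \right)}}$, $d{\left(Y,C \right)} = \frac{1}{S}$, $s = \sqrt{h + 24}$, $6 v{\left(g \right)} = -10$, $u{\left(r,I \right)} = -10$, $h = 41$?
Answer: $- \frac{185}{160168} - \frac{4107 \sqrt{65}}{160168} \approx -0.20789$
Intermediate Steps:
$v{\left(g \right)} = - \frac{5}{3}$ ($v{\left(g \right)} = \frac{1}{6} \left(-10\right) = - \frac{5}{3}$)
$s = \sqrt{65}$ ($s = \sqrt{41 + 24} = \sqrt{65} \approx 8.0623$)
$S = 37$ ($S = 51 - 14 = 37$)
$d{\left(Y,C \right)} = \frac{1}{37}$
$E{\left(n \right)} = - \frac{3 \sqrt{65}}{5}$ ($E{\left(n \right)} = \frac{\sqrt{65}}{- \frac{5}{3}} = \sqrt{65} \left(- \frac{3}{5}\right) = - \frac{3 \sqrt{65}}{5}$)
$\frac{1}{d{\left(u{\left(7,11 \right)},46 \right)} + E{\left(11 \right)}} = \frac{1}{\frac{1}{37} - \frac{3 \sqrt{65}}{5}}$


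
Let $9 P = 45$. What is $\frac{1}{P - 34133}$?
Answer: $- \frac{1}{34128} \approx -2.9301 \cdot 10^{-5}$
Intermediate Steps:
$P = 5$ ($P = \frac{1}{9} \cdot 45 = 5$)
$\frac{1}{P - 34133} = \frac{1}{5 - 34133} = \frac{1}{-34128} = - \frac{1}{34128}$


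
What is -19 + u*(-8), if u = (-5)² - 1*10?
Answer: -139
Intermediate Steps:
u = 15 (u = 25 - 10 = 15)
-19 + u*(-8) = -19 + 15*(-8) = -19 - 120 = -139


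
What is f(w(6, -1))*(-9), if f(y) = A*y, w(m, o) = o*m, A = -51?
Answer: -2754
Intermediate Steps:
w(m, o) = m*o
f(y) = -51*y
f(w(6, -1))*(-9) = -306*(-1)*(-9) = -51*(-6)*(-9) = 306*(-9) = -2754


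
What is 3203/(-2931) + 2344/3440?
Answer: -518507/1260330 ≈ -0.41141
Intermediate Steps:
3203/(-2931) + 2344/3440 = 3203*(-1/2931) + 2344*(1/3440) = -3203/2931 + 293/430 = -518507/1260330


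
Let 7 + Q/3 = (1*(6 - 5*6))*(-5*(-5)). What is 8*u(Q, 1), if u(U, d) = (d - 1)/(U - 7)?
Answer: 0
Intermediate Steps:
Q = -1821 (Q = -21 + 3*((1*(6 - 5*6))*(-5*(-5))) = -21 + 3*((1*(6 - 30))*25) = -21 + 3*((1*(-24))*25) = -21 + 3*(-24*25) = -21 + 3*(-600) = -21 - 1800 = -1821)
u(U, d) = (-1 + d)/(-7 + U)
8*u(Q, 1) = 8*((-1 + 1)/(-7 - 1821)) = 8*(0/(-1828)) = 8*(-1/1828*0) = 8*0 = 0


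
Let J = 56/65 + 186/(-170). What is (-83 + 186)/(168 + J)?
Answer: 113815/185383 ≈ 0.61395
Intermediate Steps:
J = -257/1105 (J = 56*(1/65) + 186*(-1/170) = 56/65 - 93/85 = -257/1105 ≈ -0.23258)
(-83 + 186)/(168 + J) = (-83 + 186)/(168 - 257/1105) = 103/(185383/1105) = 103*(1105/185383) = 113815/185383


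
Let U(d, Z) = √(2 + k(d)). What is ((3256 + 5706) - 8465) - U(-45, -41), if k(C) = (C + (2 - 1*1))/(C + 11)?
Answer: 497 - 2*√238/17 ≈ 495.19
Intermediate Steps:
k(C) = (1 + C)/(11 + C) (k(C) = (C + (2 - 1))/(11 + C) = (C + 1)/(11 + C) = (1 + C)/(11 + C))
U(d, Z) = √(2 + (1 + d)/(11 + d))
((3256 + 5706) - 8465) - U(-45, -41) = ((3256 + 5706) - 8465) - √((23 + 3*(-45))/(11 - 45)) = (8962 - 8465) - √((23 - 135)/(-34)) = 497 - √(-1/34*(-112)) = 497 - √(56/17) = 497 - 2*√238/17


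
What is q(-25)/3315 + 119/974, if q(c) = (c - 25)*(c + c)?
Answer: 565897/645762 ≈ 0.87632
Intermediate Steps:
q(c) = 2*c*(-25 + c) (q(c) = (-25 + c)*(2*c) = 2*c*(-25 + c))
q(-25)/3315 + 119/974 = (2*(-25)*(-25 - 25))/3315 + 119/974 = (2*(-25)*(-50))*(1/3315) + 119*(1/974) = 2500*(1/3315) + 119/974 = 500/663 + 119/974 = 565897/645762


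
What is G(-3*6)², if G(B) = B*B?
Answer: 104976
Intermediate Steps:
G(B) = B²
G(-3*6)² = ((-3*6)²)² = ((-18)²)² = 324² = 104976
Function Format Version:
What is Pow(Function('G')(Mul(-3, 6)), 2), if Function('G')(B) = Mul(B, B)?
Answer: 104976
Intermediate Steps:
Function('G')(B) = Pow(B, 2)
Pow(Function('G')(Mul(-3, 6)), 2) = Pow(Pow(Mul(-3, 6), 2), 2) = Pow(Pow(-18, 2), 2) = Pow(324, 2) = 104976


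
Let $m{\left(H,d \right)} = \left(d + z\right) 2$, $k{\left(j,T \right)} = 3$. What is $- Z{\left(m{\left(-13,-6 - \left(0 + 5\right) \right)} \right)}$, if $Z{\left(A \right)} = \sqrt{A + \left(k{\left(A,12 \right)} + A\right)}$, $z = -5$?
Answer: $- i \sqrt{61} \approx - 7.8102 i$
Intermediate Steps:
$m{\left(H,d \right)} = -10 + 2 d$ ($m{\left(H,d \right)} = \left(d - 5\right) 2 = \left(-5 + d\right) 2 = -10 + 2 d$)
$Z{\left(A \right)} = \sqrt{3 + 2 A}$ ($Z{\left(A \right)} = \sqrt{A + \left(3 + A\right)} = \sqrt{3 + 2 A}$)
$- Z{\left(m{\left(-13,-6 - \left(0 + 5\right) \right)} \right)} = - \sqrt{3 + 2 \left(-10 + 2 \left(-6 - \left(0 + 5\right)\right)\right)} = - \sqrt{3 + 2 \left(-10 + 2 \left(-6 - 5\right)\right)} = - \sqrt{3 + 2 \left(-10 + 2 \left(-11\right)\right)} = - \sqrt{3 + 2 \left(-10 - 22\right)} = - \sqrt{3 + 2 \left(-32\right)} = - \sqrt{3 - 64} = - \sqrt{-61} = - i \sqrt{61}$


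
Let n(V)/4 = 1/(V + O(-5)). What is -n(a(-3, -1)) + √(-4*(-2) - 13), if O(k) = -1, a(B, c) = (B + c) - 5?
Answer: ⅖ + I*√5 ≈ 0.4 + 2.2361*I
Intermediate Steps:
a(B, c) = -5 + B + c
n(V) = 4/(-1 + V) (n(V) = 4/(V - 1) = 4/(-1 + V))
-n(a(-3, -1)) + √(-4*(-2) - 13) = -4/(-1 + (-5 - 3 - 1)) + √(-4*(-2) - 13) = -4/(-1 - 9) + √(8 - 13) = -4/(-10) + √(-5) = -4*(-1)/10 + I*√5 = -1*(-⅖) + I*√5 = ⅖ + I*√5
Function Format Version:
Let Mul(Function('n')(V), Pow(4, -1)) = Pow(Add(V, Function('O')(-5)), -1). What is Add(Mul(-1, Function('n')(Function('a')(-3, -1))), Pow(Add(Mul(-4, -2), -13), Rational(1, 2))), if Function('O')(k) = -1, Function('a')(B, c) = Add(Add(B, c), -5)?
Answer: Add(Rational(2, 5), Mul(I, Pow(5, Rational(1, 2)))) ≈ Add(0.40000, Mul(2.2361, I))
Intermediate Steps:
Function('a')(B, c) = Add(-5, B, c)
Function('n')(V) = Mul(4, Pow(Add(-1, V), -1)) (Function('n')(V) = Mul(4, Pow(Add(V, -1), -1)) = Mul(4, Pow(Add(-1, V), -1)))
Add(Mul(-1, Function('n')(Function('a')(-3, -1))), Pow(Add(Mul(-4, -2), -13), Rational(1, 2))) = Add(Mul(-1, Mul(4, Pow(Add(-1, Add(-5, -3, -1)), -1))), Pow(Add(Mul(-4, -2), -13), Rational(1, 2))) = Add(Mul(-1, Mul(4, Pow(Add(-1, -9), -1))), Pow(Add(8, -13), Rational(1, 2))) = Add(Mul(-1, Mul(4, Pow(-10, -1))), Pow(-5, Rational(1, 2))) = Add(Mul(-1, Mul(4, Rational(-1, 10))), Mul(I, Pow(5, Rational(1, 2)))) = Add(Mul(-1, Rational(-2, 5)), Mul(I, Pow(5, Rational(1, 2)))) = Add(Rational(2, 5), Mul(I, Pow(5, Rational(1, 2))))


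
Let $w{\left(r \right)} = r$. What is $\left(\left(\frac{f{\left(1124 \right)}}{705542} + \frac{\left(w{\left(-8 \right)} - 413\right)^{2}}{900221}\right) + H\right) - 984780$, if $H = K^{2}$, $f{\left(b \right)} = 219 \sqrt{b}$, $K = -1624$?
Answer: $\frac{1487701800957}{900221} + \frac{219 \sqrt{281}}{352771} \approx 1.6526 \cdot 10^{6}$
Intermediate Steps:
$H = 2637376$ ($H = \left(-1624\right)^{2} = 2637376$)
$\left(\left(\frac{f{\left(1124 \right)}}{705542} + \frac{\left(w{\left(-8 \right)} - 413\right)^{2}}{900221}\right) + H\right) - 984780 = \left(\left(\frac{219 \sqrt{1124}}{705542} + \frac{\left(-8 - 413\right)^{2}}{900221}\right) + 2637376\right) - 984780 = \left(\left(219 \cdot 2 \sqrt{281} \cdot \frac{1}{705542} + \left(-421\right)^{2} \cdot \frac{1}{900221}\right) + 2637376\right) - 984780 = \left(\left(438 \sqrt{281} \cdot \frac{1}{705542} + 177241 \cdot \frac{1}{900221}\right) + 2637376\right) - 984780 = \left(\left(\frac{219 \sqrt{281}}{352771} + \frac{177241}{900221}\right) + 2637376\right) - 984780 = \left(\left(\frac{177241}{900221} + \frac{219 \sqrt{281}}{352771}\right) + 2637376\right) - 984780 = \left(\frac{2374221437337}{900221} + \frac{219 \sqrt{281}}{352771}\right) - 984780 = \frac{1487701800957}{900221} + \frac{219 \sqrt{281}}{352771}$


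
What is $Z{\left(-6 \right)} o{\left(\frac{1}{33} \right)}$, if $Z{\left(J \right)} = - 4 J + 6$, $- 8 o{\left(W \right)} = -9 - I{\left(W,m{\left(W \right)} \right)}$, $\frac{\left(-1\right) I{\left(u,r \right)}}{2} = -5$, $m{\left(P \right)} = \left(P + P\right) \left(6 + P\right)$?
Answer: $\frac{285}{4} \approx 71.25$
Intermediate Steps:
$m{\left(P \right)} = 2 P \left(6 + P\right)$
$I{\left(u,r \right)} = 10$ ($I{\left(u,r \right)} = \left(-2\right) \left(-5\right) = 10$)
$o{\left(W \right)} = \frac{19}{8}$ ($o{\left(W \right)} = - \frac{-9 - 10}{8} = \left(- \frac{1}{8}\right) \left(-19\right) = \frac{19}{8}$)
$Z{\left(J \right)} = 6 - 4 J$
$Z{\left(-6 \right)} o{\left(\frac{1}{33} \right)} = \left(6 - -24\right) \frac{19}{8} = \left(6 + 24\right) \frac{19}{8} = 30 \cdot \frac{19}{8} = \frac{285}{4}$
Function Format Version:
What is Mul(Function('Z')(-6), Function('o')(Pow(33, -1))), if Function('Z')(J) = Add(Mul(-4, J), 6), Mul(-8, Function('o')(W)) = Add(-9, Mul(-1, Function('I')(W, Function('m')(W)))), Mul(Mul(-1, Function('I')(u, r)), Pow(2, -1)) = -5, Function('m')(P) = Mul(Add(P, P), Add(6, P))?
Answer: Rational(285, 4) ≈ 71.250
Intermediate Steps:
Function('m')(P) = Mul(2, P, Add(6, P)) (Function('m')(P) = Mul(Mul(2, P), Add(6, P)) = Mul(2, P, Add(6, P)))
Function('I')(u, r) = 10 (Function('I')(u, r) = Mul(-2, -5) = 10)
Function('o')(W) = Rational(19, 8) (Function('o')(W) = Mul(Rational(-1, 8), Add(-9, Mul(-1, 10))) = Mul(Rational(-1, 8), Add(-9, -10)) = Mul(Rational(-1, 8), -19) = Rational(19, 8))
Function('Z')(J) = Add(6, Mul(-4, J))
Mul(Function('Z')(-6), Function('o')(Pow(33, -1))) = Mul(Add(6, Mul(-4, -6)), Rational(19, 8)) = Mul(Add(6, 24), Rational(19, 8)) = Mul(30, Rational(19, 8)) = Rational(285, 4)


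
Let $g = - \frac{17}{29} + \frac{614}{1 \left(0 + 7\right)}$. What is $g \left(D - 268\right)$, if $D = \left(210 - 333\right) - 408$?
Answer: $- \frac{14131913}{203} \approx -69615.0$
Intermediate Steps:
$g = \frac{17687}{203}$ ($g = \left(-17\right) \frac{1}{29} + \frac{614}{1 \cdot 7} = - \frac{17}{29} + \frac{614}{7} = \frac{17687}{203} \approx 87.128$)
$D = -531$ ($D = -123 - 408 = -531$)
$g \left(D - 268\right) = \frac{17687 \left(-531 - 268\right)}{203} = \frac{17687}{203} \left(-799\right) = - \frac{14131913}{203}$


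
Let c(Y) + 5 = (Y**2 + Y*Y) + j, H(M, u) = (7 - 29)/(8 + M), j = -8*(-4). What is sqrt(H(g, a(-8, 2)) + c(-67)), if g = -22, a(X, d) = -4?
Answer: sqrt(441322)/7 ≈ 94.903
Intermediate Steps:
j = 32
H(M, u) = -22/(8 + M)
c(Y) = 27 + 2*Y**2 (c(Y) = -5 + ((Y**2 + Y*Y) + 32) = -5 + ((Y**2 + Y**2) + 32) = -5 + (2*Y**2 + 32) = -5 + (32 + 2*Y**2) = 27 + 2*Y**2)
sqrt(H(g, a(-8, 2)) + c(-67)) = sqrt(-22/(8 - 22) + (27 + 2*(-67)**2)) = sqrt(-22/(-14) + (27 + 2*4489)) = sqrt(-22*(-1/14) + (27 + 8978)) = sqrt(11/7 + 9005) = sqrt(63046/7) = sqrt(441322)/7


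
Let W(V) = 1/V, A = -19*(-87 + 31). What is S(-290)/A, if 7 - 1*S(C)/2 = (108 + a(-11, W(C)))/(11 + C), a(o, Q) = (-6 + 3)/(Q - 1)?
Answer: 28601/2056788 ≈ 0.013906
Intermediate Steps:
A = 1064 (A = -19*(-56) = 1064)
a(o, Q) = -3/(-1 + Q)
S(C) = 14 - 2*(108 - 3/(-1 + 1/C))/(11 + C)
S(-290)/A = (2*(31 - 41*(-290) + 7*(-290)**2)/(-11 + (-290)**2 + 10*(-290)))/1064 = (2*(31 + 11890 + 7*84100)/(-11 + 84100 - 2900))*(1/1064) = (2*(31 + 11890 + 588700)/81189)*(1/1064) = (2*(1/81189)*600621)*(1/1064) = (400414/27063)*(1/1064) = 28601/2056788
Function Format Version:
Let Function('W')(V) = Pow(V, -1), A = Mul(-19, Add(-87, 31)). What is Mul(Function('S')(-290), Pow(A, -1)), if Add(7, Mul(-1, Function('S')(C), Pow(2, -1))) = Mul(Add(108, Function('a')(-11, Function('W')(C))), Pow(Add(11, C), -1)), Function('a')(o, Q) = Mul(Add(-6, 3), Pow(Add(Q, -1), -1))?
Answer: Rational(28601, 2056788) ≈ 0.013906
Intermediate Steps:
A = 1064 (A = Mul(-19, -56) = 1064)
Function('a')(o, Q) = Mul(-3, Pow(Add(-1, Q), -1))
Function('S')(C) = Add(14, Mul(-2, Pow(Add(11, C), -1), Add(108, Mul(-3, Pow(Add(-1, Pow(C, -1)), -1))))) (Function('S')(C) = Add(14, Mul(-2, Mul(Add(108, Mul(-3, Pow(Add(-1, Pow(C, -1)), -1))), Pow(Add(11, C), -1)))) = Add(14, Mul(-2, Mul(Pow(Add(11, C), -1), Add(108, Mul(-3, Pow(Add(-1, Pow(C, -1)), -1)))))) = Add(14, Mul(-2, Pow(Add(11, C), -1), Add(108, Mul(-3, Pow(Add(-1, Pow(C, -1)), -1))))))
Mul(Function('S')(-290), Pow(A, -1)) = Mul(Mul(2, Pow(Add(-11, Pow(-290, 2), Mul(10, -290)), -1), Add(31, Mul(-41, -290), Mul(7, Pow(-290, 2)))), Pow(1064, -1)) = Mul(Mul(2, Pow(Add(-11, 84100, -2900), -1), Add(31, 11890, Mul(7, 84100))), Rational(1, 1064)) = Mul(Mul(2, Pow(81189, -1), Add(31, 11890, 588700)), Rational(1, 1064)) = Mul(Mul(2, Rational(1, 81189), 600621), Rational(1, 1064)) = Mul(Rational(400414, 27063), Rational(1, 1064)) = Rational(28601, 2056788)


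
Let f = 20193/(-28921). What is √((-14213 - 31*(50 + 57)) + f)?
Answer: I*√14663100946483/28921 ≈ 132.4*I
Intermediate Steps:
f = -20193/28921 (f = 20193*(-1/28921) = -20193/28921 ≈ -0.69821)
√((-14213 - 31*(50 + 57)) + f) = √((-14213 - 31*(50 + 57)) - 20193/28921) = √((-14213 - 31*107) - 20193/28921) = √((-14213 - 3317) - 20193/28921) = √(-17530 - 20193/28921) = √(-507005323/28921) = I*√14663100946483/28921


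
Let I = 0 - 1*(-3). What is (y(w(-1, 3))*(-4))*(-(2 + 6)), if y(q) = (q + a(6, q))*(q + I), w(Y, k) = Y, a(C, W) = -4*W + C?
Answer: 576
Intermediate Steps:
a(C, W) = C - 4*W
I = 3 (I = 0 + 3 = 3)
y(q) = (3 + q)*(6 - 3*q) (y(q) = (q + (6 - 4*q))*(q + 3) = (6 - 3*q)*(3 + q) = (3 + q)*(6 - 3*q))
(y(w(-1, 3))*(-4))*(-(2 + 6)) = ((18 - 3*(-1) - 3*(-1)²)*(-4))*(-(2 + 6)) = ((18 + 3 - 3*1)*(-4))*(-1*8) = ((18 + 3 - 3)*(-4))*(-8) = (18*(-4))*(-8) = -72*(-8) = 576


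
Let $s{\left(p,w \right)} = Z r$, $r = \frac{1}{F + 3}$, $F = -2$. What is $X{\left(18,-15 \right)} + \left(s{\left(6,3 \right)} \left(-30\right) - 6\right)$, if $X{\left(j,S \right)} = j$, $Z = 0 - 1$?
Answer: $42$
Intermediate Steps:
$Z = -1$ ($Z = 0 - 1 = -1$)
$r = 1$ ($r = \frac{1}{-2 + 3} = 1^{-1} = 1$)
$s{\left(p,w \right)} = -1$ ($s{\left(p,w \right)} = \left(-1\right) 1 = -1$)
$X{\left(18,-15 \right)} + \left(s{\left(6,3 \right)} \left(-30\right) - 6\right) = 18 - -24 = 18 + \left(30 - 6\right) = 18 + 24 = 42$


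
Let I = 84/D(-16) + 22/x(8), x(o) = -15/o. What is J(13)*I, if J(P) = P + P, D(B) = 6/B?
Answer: -91936/15 ≈ -6129.1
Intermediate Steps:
J(P) = 2*P
I = -3536/15 (I = 84/((6/(-16))) + 22/((-15/8)) = 84/((6*(-1/16))) + 22/((-15*1/8)) = 84/(-3/8) + 22/(-15/8) = 84*(-8/3) + 22*(-8/15) = -224 - 176/15 = -3536/15 ≈ -235.73)
J(13)*I = (2*13)*(-3536/15) = 26*(-3536/15) = -91936/15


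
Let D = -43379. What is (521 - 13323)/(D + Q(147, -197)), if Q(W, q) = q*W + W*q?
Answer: 12802/101297 ≈ 0.12638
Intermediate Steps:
Q(W, q) = 2*W*q (Q(W, q) = W*q + W*q = 2*W*q)
(521 - 13323)/(D + Q(147, -197)) = (521 - 13323)/(-43379 + 2*147*(-197)) = -12802/(-43379 - 57918) = -12802/(-101297) = -12802*(-1/101297) = 12802/101297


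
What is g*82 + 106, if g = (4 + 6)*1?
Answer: 926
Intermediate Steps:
g = 10 (g = 10*1 = 10)
g*82 + 106 = 10*82 + 106 = 820 + 106 = 926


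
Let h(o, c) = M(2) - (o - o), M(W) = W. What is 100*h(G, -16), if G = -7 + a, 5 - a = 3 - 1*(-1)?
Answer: 200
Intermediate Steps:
a = 1 (a = 5 - (3 - 1*(-1)) = 5 - (3 + 1) = 5 - 1*4 = 5 - 4 = 1)
G = -6 (G = -7 + 1 = -6)
h(o, c) = 2 (h(o, c) = 2 - (o - o) = 2 - 1*0 = 2 + 0 = 2)
100*h(G, -16) = 100*2 = 200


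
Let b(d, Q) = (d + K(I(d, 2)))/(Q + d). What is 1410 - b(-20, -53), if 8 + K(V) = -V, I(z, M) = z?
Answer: 102922/73 ≈ 1409.9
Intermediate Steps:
K(V) = -8 - V
b(d, Q) = -8/(Q + d) (b(d, Q) = (d + (-8 - d))/(Q + d) = -8/(Q + d))
1410 - b(-20, -53) = 1410 - (-8)/(-53 - 20) = 1410 - (-8)/(-73) = 1410 - (-8)*(-1)/73 = 1410 - 1*8/73 = 1410 - 8/73 = 102922/73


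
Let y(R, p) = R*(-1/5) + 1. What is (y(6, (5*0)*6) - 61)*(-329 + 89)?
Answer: 14688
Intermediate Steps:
y(R, p) = 1 - R/5 (y(R, p) = R*(-1*⅕) + 1 = R*(-⅕) + 1 = -R/5 + 1 = 1 - R/5)
(y(6, (5*0)*6) - 61)*(-329 + 89) = ((1 - ⅕*6) - 61)*(-329 + 89) = ((1 - 6/5) - 61)*(-240) = (-⅕ - 61)*(-240) = -306/5*(-240) = 14688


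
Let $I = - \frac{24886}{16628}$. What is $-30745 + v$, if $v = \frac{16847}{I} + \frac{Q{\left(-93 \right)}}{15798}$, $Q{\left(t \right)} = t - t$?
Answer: $- \frac{522625993}{12443} \approx -42002.0$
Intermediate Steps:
$Q{\left(t \right)} = 0$
$I = - \frac{12443}{8314}$ ($I = \left(-24886\right) \frac{1}{16628} = - \frac{12443}{8314} \approx -1.4966$)
$v = - \frac{140065958}{12443}$ ($v = \frac{16847}{- \frac{12443}{8314}} + \frac{0}{15798} = 16847 \left(- \frac{8314}{12443}\right) + 0 \cdot \frac{1}{15798} = - \frac{140065958}{12443} + 0 = - \frac{140065958}{12443} \approx -11257.0$)
$-30745 + v = -30745 - \frac{140065958}{12443} = - \frac{522625993}{12443}$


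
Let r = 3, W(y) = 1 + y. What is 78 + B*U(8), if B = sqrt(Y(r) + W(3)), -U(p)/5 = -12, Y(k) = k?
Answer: 78 + 60*sqrt(7) ≈ 236.75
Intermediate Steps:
U(p) = 60 (U(p) = -5*(-12) = 60)
B = sqrt(7) (B = sqrt(3 + (1 + 3)) = sqrt(3 + 4) = sqrt(7) ≈ 2.6458)
78 + B*U(8) = 78 + sqrt(7)*60 = 78 + 60*sqrt(7)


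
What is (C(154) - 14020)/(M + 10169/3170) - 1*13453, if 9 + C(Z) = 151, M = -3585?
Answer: -152705149033/11354281 ≈ -13449.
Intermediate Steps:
C(Z) = 142 (C(Z) = -9 + 151 = 142)
(C(154) - 14020)/(M + 10169/3170) - 1*13453 = (142 - 14020)/(-3585 + 10169/3170) - 1*13453 = -13878/(-3585 + 10169*(1/3170)) - 13453 = -13878/(-3585 + 10169/3170) - 13453 = -13878/(-11354281/3170) - 13453 = -13878*(-3170/11354281) - 13453 = 43993260/11354281 - 13453 = -152705149033/11354281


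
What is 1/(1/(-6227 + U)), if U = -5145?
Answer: -11372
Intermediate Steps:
1/(1/(-6227 + U)) = 1/(1/(-6227 - 5145)) = 1/(1/(-11372)) = 1/(-1/11372) = -11372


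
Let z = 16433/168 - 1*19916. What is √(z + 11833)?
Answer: I*√56343462/84 ≈ 89.36*I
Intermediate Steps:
z = -3329455/168 (z = 16433*(1/168) - 19916 = 16433/168 - 19916 = -3329455/168 ≈ -19818.)
√(z + 11833) = √(-3329455/168 + 11833) = √(-1341511/168) = I*√56343462/84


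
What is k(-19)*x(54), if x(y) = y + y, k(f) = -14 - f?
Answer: 540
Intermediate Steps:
x(y) = 2*y
k(-19)*x(54) = (-14 - 1*(-19))*(2*54) = (-14 + 19)*108 = 5*108 = 540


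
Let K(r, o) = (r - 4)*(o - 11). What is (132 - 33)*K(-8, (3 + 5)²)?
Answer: -62964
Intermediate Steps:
K(r, o) = (-11 + o)*(-4 + r) (K(r, o) = (-4 + r)*(-11 + o) = (-11 + o)*(-4 + r))
(132 - 33)*K(-8, (3 + 5)²) = (132 - 33)*(44 - 11*(-8) - 4*(3 + 5)² + (3 + 5)²*(-8)) = 99*(44 + 88 - 4*8² + 8²*(-8)) = 99*(44 + 88 - 4*64 + 64*(-8)) = 99*(44 + 88 - 256 - 512) = 99*(-636) = -62964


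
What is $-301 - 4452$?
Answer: $-4753$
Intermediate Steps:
$-301 - 4452 = -4753$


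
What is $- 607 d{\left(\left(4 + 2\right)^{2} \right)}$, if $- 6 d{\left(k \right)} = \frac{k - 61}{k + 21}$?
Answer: $- \frac{15175}{342} \approx -44.371$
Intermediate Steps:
$d{\left(k \right)} = - \frac{-61 + k}{6 \left(21 + k\right)}$ ($d{\left(k \right)} = - \frac{\left(k - 61\right) \frac{1}{k + 21}}{6} = - \frac{\left(-61 + k\right) \frac{1}{21 + k}}{6} = - \frac{\frac{1}{21 + k} \left(-61 + k\right)}{6} = - \frac{-61 + k}{6 \left(21 + k\right)}$)
$- 607 d{\left(\left(4 + 2\right)^{2} \right)} = - 607 \frac{61 - \left(4 + 2\right)^{2}}{6 \left(21 + \left(4 + 2\right)^{2}\right)} = - 607 \frac{61 - 6^{2}}{6 \left(21 + 6^{2}\right)} = - 607 \frac{61 - 36}{6 \left(21 + 36\right)} = - 607 \frac{61 - 36}{6 \cdot 57} = - 607 \cdot \frac{1}{6} \cdot \frac{1}{57} \cdot 25 = \left(-607\right) \frac{25}{342} = - \frac{15175}{342}$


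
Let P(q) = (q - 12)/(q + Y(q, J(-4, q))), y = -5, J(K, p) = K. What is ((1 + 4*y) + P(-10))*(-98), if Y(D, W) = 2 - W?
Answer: 1323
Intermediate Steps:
P(q) = (-12 + q)/(6 + q) (P(q) = (q - 12)/(q + (2 - 1*(-4))) = (-12 + q)/(q + (2 + 4)) = (-12 + q)/(q + 6) = (-12 + q)/(6 + q))
((1 + 4*y) + P(-10))*(-98) = ((1 + 4*(-5)) + (-12 - 10)/(6 - 10))*(-98) = ((1 - 20) - 22/(-4))*(-98) = (-19 - ¼*(-22))*(-98) = (-19 + 11/2)*(-98) = -27/2*(-98) = 1323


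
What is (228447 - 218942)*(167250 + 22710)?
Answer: 1805569800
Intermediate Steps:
(228447 - 218942)*(167250 + 22710) = 9505*189960 = 1805569800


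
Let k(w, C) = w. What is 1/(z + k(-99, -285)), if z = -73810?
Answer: -1/73909 ≈ -1.3530e-5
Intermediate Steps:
1/(z + k(-99, -285)) = 1/(-73810 - 99) = 1/(-73909) = -1/73909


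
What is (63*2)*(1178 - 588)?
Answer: 74340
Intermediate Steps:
(63*2)*(1178 - 588) = 126*590 = 74340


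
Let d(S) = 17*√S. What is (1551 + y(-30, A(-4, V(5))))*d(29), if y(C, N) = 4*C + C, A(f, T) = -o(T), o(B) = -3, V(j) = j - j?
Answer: 23817*√29 ≈ 1.2826e+5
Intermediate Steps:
V(j) = 0
A(f, T) = 3 (A(f, T) = -1*(-3) = 3)
y(C, N) = 5*C
(1551 + y(-30, A(-4, V(5))))*d(29) = (1551 + 5*(-30))*(17*√29) = (1551 - 150)*(17*√29) = 1401*(17*√29) = 23817*√29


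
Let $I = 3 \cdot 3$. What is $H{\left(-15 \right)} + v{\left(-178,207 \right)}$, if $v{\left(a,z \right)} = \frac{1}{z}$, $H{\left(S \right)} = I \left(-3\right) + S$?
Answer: $- \frac{8693}{207} \approx -41.995$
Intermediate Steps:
$I = 9$
$H{\left(S \right)} = -27 + S$ ($H{\left(S \right)} = 9 \left(-3\right) + S = -27 + S$)
$H{\left(-15 \right)} + v{\left(-178,207 \right)} = \left(-27 - 15\right) + \frac{1}{207} = -42 + \frac{1}{207} = - \frac{8693}{207}$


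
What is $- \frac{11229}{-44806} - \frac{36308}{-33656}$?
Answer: $\frac{125296217}{94249421} \approx 1.3294$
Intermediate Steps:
$- \frac{11229}{-44806} - \frac{36308}{-33656} = \left(-11229\right) \left(- \frac{1}{44806}\right) - - \frac{9077}{8414} = \frac{11229}{44806} + \frac{9077}{8414} = \frac{125296217}{94249421}$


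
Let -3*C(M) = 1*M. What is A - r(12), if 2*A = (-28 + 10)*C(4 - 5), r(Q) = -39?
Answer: 36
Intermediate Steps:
C(M) = -M/3
A = -3 (A = ((-28 + 10)*(-(4 - 5)/3))/2 = (-(-6)*(-1))/2 = (-18*1/3)/2 = (1/2)*(-6) = -3)
A - r(12) = -3 - 1*(-39) = -3 + 39 = 36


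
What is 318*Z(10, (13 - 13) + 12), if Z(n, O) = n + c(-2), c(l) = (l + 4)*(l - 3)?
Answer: 0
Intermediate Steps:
c(l) = (-3 + l)*(4 + l) (c(l) = (4 + l)*(-3 + l) = (-3 + l)*(4 + l))
Z(n, O) = -10 + n (Z(n, O) = n + (-12 - 2 + (-2)²) = n + (-12 - 2 + 4) = n - 10 = -10 + n)
318*Z(10, (13 - 13) + 12) = 318*(-10 + 10) = 318*0 = 0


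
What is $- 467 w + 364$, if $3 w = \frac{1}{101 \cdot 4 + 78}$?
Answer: $\frac{525877}{1446} \approx 363.68$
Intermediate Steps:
$w = \frac{1}{1446}$ ($w = \frac{1}{3 \left(101 \cdot 4 + 78\right)} = \frac{1}{3 \left(404 + 78\right)} = \frac{1}{3 \cdot 482} = \frac{1}{3} \cdot \frac{1}{482} = \frac{1}{1446} \approx 0.00069156$)
$- 467 w + 364 = \left(-467\right) \frac{1}{1446} + 364 = - \frac{467}{1446} + 364 = \frac{525877}{1446}$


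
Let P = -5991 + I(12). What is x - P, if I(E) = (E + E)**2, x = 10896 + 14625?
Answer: 30936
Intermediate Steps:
x = 25521
I(E) = 4*E**2 (I(E) = (2*E)**2 = 4*E**2)
P = -5415 (P = -5991 + 4*12**2 = -5991 + 4*144 = -5991 + 576 = -5415)
x - P = 25521 - 1*(-5415) = 25521 + 5415 = 30936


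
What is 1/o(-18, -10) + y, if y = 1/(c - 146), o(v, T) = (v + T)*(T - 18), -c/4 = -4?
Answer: -327/50960 ≈ -0.0064168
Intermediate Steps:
c = 16 (c = -4*(-4) = 16)
o(v, T) = (-18 + T)*(T + v) (o(v, T) = (T + v)*(-18 + T) = (-18 + T)*(T + v))
y = -1/130 (y = 1/(16 - 146) = 1/(-130) = -1/130 ≈ -0.0076923)
1/o(-18, -10) + y = 1/((-10)**2 - 18*(-10) - 18*(-18) - 10*(-18)) - 1/130 = 1/(100 + 180 + 324 + 180) - 1/130 = 1/784 - 1/130 = -327/50960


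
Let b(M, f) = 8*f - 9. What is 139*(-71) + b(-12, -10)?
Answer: -9958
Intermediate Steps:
b(M, f) = -9 + 8*f
139*(-71) + b(-12, -10) = 139*(-71) + (-9 + 8*(-10)) = -9869 + (-9 - 80) = -9869 - 89 = -9958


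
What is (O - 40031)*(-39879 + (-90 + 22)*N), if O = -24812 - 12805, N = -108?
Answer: 2526277680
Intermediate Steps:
O = -37617
(O - 40031)*(-39879 + (-90 + 22)*N) = (-37617 - 40031)*(-39879 + (-90 + 22)*(-108)) = -77648*(-39879 - 68*(-108)) = -77648*(-39879 + 7344) = -77648*(-32535) = 2526277680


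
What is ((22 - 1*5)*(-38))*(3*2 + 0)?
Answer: -3876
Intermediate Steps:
((22 - 1*5)*(-38))*(3*2 + 0) = ((22 - 5)*(-38))*(6 + 0) = (17*(-38))*6 = -646*6 = -3876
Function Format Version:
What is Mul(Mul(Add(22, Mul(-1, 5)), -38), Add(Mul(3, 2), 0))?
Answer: -3876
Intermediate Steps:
Mul(Mul(Add(22, Mul(-1, 5)), -38), Add(Mul(3, 2), 0)) = Mul(Mul(Add(22, -5), -38), Add(6, 0)) = Mul(Mul(17, -38), 6) = Mul(-646, 6) = -3876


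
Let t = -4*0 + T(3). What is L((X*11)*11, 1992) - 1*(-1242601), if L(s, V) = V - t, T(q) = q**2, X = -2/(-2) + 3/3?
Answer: 1244584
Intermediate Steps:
X = 2 (X = -2*(-1/2) + 3*(1/3) = 1 + 1 = 2)
t = 9 (t = -4*0 + 3**2 = 0 + 9 = 9)
L(s, V) = -9 + V (L(s, V) = V - 1*9 = V - 9 = -9 + V)
L((X*11)*11, 1992) - 1*(-1242601) = (-9 + 1992) - 1*(-1242601) = 1983 + 1242601 = 1244584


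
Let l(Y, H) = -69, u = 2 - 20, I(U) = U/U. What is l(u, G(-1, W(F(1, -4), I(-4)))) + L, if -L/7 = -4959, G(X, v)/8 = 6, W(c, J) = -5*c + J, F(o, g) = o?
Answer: 34644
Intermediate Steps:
I(U) = 1
W(c, J) = J - 5*c
G(X, v) = 48 (G(X, v) = 8*6 = 48)
L = 34713 (L = -7*(-4959) = 34713)
u = -18
l(u, G(-1, W(F(1, -4), I(-4)))) + L = -69 + 34713 = 34644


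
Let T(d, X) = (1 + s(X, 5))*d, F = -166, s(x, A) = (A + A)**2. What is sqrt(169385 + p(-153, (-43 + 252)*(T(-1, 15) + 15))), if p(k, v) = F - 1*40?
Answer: sqrt(169179) ≈ 411.31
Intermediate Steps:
s(x, A) = 4*A**2 (s(x, A) = (2*A)**2 = 4*A**2)
T(d, X) = 101*d (T(d, X) = (1 + 4*5**2)*d = (1 + 4*25)*d = (1 + 100)*d = 101*d)
p(k, v) = -206 (p(k, v) = -166 - 1*40 = -166 - 40 = -206)
sqrt(169385 + p(-153, (-43 + 252)*(T(-1, 15) + 15))) = sqrt(169385 - 206) = sqrt(169179)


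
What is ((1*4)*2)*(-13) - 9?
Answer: -113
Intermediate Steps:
((1*4)*2)*(-13) - 9 = (4*2)*(-13) - 9 = 8*(-13) - 9 = -104 - 9 = -113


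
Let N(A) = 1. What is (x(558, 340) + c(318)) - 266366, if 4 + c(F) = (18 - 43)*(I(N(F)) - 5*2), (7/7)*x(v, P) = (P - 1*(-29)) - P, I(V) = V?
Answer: -266116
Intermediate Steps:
x(v, P) = 29 (x(v, P) = (P - 1*(-29)) - P = (P + 29) - P = (29 + P) - P = 29)
c(F) = 221 (c(F) = -4 + (18 - 43)*(1 - 5*2) = -4 - 25*(1 - 10) = -4 - 25*(-9) = -4 + 225 = 221)
(x(558, 340) + c(318)) - 266366 = (29 + 221) - 266366 = 250 - 266366 = -266116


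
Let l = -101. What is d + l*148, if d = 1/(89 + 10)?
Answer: -1479851/99 ≈ -14948.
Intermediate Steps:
d = 1/99 ≈ 0.010101
d + l*148 = 1/99 - 101*148 = 1/99 - 14948 = -1479851/99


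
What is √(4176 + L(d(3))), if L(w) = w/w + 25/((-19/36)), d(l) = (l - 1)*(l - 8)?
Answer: √1490797/19 ≈ 64.262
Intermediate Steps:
d(l) = (-1 + l)*(-8 + l)
L(w) = -881/19 (L(w) = 1 + 25/((-19*1/36)) = 1 + 25/(-19/36) = 1 + 25*(-36/19) = 1 - 900/19 = -881/19)
√(4176 + L(d(3))) = √(4176 - 881/19) = √(78463/19) = √1490797/19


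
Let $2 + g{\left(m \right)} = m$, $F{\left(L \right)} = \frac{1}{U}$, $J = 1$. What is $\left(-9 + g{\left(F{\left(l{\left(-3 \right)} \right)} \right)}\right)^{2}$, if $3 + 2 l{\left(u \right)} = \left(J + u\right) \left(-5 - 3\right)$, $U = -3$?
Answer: $\frac{1156}{9} \approx 128.44$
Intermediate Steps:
$l{\left(u \right)} = - \frac{11}{2} - 4 u$ ($l{\left(u \right)} = - \frac{3}{2} + \frac{\left(1 + u\right) \left(-5 - 3\right)}{2} = - \frac{3}{2} + \frac{\left(1 + u\right) \left(-8\right)}{2} = - \frac{3}{2} + \frac{-8 - 8 u}{2} = - \frac{3}{2} - \left(4 + 4 u\right) = - \frac{11}{2} - 4 u$)
$F{\left(L \right)} = - \frac{1}{3}$ ($F{\left(L \right)} = \frac{1}{-3} = - \frac{1}{3}$)
$g{\left(m \right)} = -2 + m$
$\left(-9 + g{\left(F{\left(l{\left(-3 \right)} \right)} \right)}\right)^{2} = \left(-9 - \frac{7}{3}\right)^{2} = \left(- \frac{34}{3}\right)^{2} = \frac{1156}{9}$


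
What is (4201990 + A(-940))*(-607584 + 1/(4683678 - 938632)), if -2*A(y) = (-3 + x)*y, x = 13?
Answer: -4786014374058846735/1872523 ≈ -2.5559e+12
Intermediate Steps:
A(y) = -5*y (A(y) = -(-3 + 13)*y/2 = -5*y)
(4201990 + A(-940))*(-607584 + 1/(4683678 - 938632)) = (4201990 - 5*(-940))*(-607584 + 1/(4683678 - 938632)) = (4201990 + 4700)*(-607584 + 1/3745046) = 4206690*(-607584 + 1/3745046) = 4206690*(-2275430028863/3745046) = -4786014374058846735/1872523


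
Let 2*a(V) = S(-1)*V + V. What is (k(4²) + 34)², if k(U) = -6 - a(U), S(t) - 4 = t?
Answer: 16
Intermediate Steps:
S(t) = 4 + t
a(V) = 2*V (a(V) = ((4 - 1)*V + V)/2 = (3*V + V)/2 = (4*V)/2 = 2*V)
k(U) = -6 - 2*U
(k(4²) + 34)² = ((-6 - 2*4²) + 34)² = ((-6 - 2*16) + 34)² = ((-6 - 32) + 34)² = (-38 + 34)² = (-4)² = 16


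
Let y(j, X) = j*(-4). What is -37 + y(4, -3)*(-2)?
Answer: -5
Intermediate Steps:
y(j, X) = -4*j
-37 + y(4, -3)*(-2) = -37 - 4*4*(-2) = -37 - 16*(-2) = -37 + 32 = -5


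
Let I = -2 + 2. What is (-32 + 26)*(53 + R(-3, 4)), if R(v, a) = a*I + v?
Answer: -300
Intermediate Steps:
I = 0
R(v, a) = v (R(v, a) = a*0 + v = 0 + v = v)
(-32 + 26)*(53 + R(-3, 4)) = (-32 + 26)*(53 - 3) = -6*50 = -300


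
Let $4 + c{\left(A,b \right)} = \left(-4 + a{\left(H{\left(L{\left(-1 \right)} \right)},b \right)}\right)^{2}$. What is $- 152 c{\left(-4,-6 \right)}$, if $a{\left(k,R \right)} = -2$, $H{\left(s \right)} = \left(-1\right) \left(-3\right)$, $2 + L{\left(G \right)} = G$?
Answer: $-4864$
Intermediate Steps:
$L{\left(G \right)} = -2 + G$
$H{\left(s \right)} = 3$
$c{\left(A,b \right)} = 32$ ($c{\left(A,b \right)} = -4 + \left(-4 - 2\right)^{2} = -4 + \left(-6\right)^{2} = -4 + 36 = 32$)
$- 152 c{\left(-4,-6 \right)} = \left(-152\right) 32 = -4864$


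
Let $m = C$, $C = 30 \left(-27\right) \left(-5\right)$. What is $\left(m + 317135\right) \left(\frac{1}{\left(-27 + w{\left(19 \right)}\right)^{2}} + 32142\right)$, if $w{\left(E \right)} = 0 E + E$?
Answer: $\frac{660706130465}{64} \approx 1.0324 \cdot 10^{10}$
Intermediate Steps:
$C = 4050$ ($C = \left(-810\right) \left(-5\right) = 4050$)
$m = 4050$
$w{\left(E \right)} = E$ ($w{\left(E \right)} = 0 + E = E$)
$\left(m + 317135\right) \left(\frac{1}{\left(-27 + w{\left(19 \right)}\right)^{2}} + 32142\right) = \left(4050 + 317135\right) \left(\frac{1}{\left(-27 + 19\right)^{2}} + 32142\right) = 321185 \left(\frac{1}{\left(-8\right)^{2}} + 32142\right) = 321185 \left(\frac{1}{64} + 32142\right) = 321185 \cdot \frac{2057089}{64} = \frac{660706130465}{64}$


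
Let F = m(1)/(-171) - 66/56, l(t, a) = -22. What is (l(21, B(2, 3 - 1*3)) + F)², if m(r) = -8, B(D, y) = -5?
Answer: 12266670025/22924944 ≈ 535.08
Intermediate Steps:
F = -5419/4788 (F = -8/(-171) - 66/56 = -8*(-1/171) - 66*1/56 = 8/171 - 33/28 = -5419/4788 ≈ -1.1318)
(l(21, B(2, 3 - 1*3)) + F)² = (-22 - 5419/4788)² = (-110755/4788)² = 12266670025/22924944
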